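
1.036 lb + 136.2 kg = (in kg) 136.7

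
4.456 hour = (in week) 0.02652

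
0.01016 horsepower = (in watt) 7.576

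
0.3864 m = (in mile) 0.0002401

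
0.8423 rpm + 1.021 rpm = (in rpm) 1.863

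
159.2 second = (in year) 5.048e-06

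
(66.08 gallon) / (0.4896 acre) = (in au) 8.439e-16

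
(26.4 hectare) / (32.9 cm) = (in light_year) 8.482e-11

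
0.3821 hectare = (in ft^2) 4.113e+04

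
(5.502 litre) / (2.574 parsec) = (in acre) 1.712e-23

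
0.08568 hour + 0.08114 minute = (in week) 0.000518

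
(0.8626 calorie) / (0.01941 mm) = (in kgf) 1.896e+04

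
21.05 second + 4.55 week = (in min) 4.586e+04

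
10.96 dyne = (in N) 0.0001096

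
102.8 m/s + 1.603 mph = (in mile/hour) 231.6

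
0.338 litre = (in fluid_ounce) 11.43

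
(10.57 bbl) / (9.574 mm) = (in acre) 0.04337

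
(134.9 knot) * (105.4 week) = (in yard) 4.838e+09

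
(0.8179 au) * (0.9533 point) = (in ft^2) 4.429e+08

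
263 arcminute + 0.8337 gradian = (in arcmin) 308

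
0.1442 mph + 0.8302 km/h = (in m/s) 0.2951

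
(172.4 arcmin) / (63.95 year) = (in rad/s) 2.487e-11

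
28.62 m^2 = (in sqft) 308.1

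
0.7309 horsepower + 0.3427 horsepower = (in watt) 800.6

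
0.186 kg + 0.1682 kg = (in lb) 0.7809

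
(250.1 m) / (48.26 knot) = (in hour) 0.002798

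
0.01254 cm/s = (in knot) 0.0002438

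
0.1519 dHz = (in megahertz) 1.519e-08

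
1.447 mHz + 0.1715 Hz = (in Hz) 0.1729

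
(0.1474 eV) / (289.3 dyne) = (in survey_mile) 5.072e-21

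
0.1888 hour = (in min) 11.33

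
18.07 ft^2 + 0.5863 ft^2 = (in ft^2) 18.66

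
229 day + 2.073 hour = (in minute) 3.299e+05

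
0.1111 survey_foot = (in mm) 33.86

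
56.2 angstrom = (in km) 5.62e-12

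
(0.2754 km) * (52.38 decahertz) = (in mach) 423.7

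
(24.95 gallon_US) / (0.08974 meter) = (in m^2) 1.052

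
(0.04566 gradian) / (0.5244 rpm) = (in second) 0.01306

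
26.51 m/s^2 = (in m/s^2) 26.51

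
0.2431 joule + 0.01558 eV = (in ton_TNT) 5.81e-11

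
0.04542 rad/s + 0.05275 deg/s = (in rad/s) 0.04634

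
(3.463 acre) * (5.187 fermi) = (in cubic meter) 7.269e-11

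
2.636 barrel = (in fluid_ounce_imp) 1.475e+04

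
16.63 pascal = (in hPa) 0.1663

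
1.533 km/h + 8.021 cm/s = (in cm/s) 50.6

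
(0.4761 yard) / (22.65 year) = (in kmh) 2.194e-09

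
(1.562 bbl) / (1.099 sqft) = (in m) 2.432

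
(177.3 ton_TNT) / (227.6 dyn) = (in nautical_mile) 1.76e+11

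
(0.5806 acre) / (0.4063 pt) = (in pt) 4.647e+10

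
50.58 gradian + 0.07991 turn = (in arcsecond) 2.674e+05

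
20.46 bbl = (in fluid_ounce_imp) 1.145e+05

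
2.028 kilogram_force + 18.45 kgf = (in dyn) 2.008e+07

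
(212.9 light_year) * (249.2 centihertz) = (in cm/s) 5.019e+20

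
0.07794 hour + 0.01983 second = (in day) 0.003248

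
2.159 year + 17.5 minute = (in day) 788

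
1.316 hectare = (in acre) 3.252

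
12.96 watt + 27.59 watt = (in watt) 40.55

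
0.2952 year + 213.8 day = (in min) 4.63e+05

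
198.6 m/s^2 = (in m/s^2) 198.6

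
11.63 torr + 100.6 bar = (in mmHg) 7.547e+04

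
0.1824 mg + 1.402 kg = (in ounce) 49.45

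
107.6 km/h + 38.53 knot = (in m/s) 49.71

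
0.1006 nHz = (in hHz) 1.006e-12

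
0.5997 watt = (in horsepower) 0.0008042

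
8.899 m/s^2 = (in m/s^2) 8.899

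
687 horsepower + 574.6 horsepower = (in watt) 9.408e+05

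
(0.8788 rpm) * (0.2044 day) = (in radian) 1625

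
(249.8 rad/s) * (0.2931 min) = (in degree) 2.517e+05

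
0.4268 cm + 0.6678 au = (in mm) 9.99e+13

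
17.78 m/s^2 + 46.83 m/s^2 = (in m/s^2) 64.61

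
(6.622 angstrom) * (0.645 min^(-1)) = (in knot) 1.384e-11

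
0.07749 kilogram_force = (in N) 0.7599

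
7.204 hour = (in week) 0.04288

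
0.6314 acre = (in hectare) 0.2555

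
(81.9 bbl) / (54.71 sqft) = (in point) 7262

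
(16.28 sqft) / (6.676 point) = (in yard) 702.3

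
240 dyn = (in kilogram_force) 0.0002447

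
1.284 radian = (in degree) 73.57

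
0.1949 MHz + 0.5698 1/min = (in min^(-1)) 1.169e+07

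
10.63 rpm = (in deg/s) 63.78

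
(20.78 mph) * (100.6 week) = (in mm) 5.652e+11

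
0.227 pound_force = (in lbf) 0.227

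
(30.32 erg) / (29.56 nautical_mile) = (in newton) 5.538e-11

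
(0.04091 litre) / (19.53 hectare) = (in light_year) 2.214e-26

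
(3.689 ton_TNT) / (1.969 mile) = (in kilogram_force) 4.967e+05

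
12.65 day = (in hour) 303.6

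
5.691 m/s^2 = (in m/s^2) 5.691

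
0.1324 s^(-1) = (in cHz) 13.24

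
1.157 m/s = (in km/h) 4.165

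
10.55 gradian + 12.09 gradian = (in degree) 20.38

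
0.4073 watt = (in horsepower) 0.0005462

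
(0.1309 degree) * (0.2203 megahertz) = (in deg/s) 2.884e+04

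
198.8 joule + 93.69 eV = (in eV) 1.241e+21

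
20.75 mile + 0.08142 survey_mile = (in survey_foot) 1.1e+05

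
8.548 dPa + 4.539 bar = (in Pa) 4.539e+05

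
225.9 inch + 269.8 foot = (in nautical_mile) 0.0475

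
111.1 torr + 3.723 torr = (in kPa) 15.31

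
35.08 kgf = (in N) 344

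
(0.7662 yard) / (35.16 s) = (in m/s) 0.01993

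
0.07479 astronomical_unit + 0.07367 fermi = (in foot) 3.671e+10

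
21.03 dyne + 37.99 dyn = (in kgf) 6.018e-05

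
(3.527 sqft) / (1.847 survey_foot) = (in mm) 582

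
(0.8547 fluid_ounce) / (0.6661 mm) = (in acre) 9.377e-06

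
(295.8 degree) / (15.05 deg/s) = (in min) 0.3276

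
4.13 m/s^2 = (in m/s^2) 4.13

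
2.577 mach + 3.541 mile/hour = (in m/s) 879.1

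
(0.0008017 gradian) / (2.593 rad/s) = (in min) 8.094e-08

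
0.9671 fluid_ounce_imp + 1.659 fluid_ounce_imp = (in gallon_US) 0.01971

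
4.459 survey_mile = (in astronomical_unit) 4.797e-08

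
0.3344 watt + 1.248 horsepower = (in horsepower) 1.248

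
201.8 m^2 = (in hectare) 0.02018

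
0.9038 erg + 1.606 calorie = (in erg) 6.72e+07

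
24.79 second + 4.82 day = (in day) 4.82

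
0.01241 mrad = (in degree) 0.000711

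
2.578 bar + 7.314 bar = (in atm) 9.763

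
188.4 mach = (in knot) 1.247e+05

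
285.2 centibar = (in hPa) 2852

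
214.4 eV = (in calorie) 8.21e-18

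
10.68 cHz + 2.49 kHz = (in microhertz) 2.49e+09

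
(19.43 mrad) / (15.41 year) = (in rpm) 3.818e-10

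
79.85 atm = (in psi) 1173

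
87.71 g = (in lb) 0.1934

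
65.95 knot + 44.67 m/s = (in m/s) 78.6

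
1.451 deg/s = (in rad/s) 0.02532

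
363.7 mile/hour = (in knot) 316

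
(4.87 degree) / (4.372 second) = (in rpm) 0.1857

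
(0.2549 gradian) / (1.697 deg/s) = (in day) 1.565e-06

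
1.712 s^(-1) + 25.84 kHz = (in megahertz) 0.02584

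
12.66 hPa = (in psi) 0.1836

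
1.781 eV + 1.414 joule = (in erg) 1.414e+07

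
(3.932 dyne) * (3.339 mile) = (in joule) 0.2113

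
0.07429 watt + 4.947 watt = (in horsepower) 0.006734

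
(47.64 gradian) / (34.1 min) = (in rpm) 0.003493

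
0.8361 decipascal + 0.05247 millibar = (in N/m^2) 5.331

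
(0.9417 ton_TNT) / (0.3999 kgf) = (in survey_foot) 3.296e+09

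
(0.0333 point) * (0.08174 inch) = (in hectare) 2.439e-12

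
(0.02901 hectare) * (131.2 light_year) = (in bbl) 2.265e+21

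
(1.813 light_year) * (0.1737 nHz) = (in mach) 8750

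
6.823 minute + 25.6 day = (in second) 2.212e+06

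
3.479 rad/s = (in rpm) 33.22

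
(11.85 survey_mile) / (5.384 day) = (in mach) 0.0001204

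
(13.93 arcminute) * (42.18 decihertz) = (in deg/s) 0.9793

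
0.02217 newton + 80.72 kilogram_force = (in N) 791.6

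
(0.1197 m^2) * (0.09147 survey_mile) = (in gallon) 4655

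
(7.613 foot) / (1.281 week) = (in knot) 5.822e-06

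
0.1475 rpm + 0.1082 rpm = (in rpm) 0.2557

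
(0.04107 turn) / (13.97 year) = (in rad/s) 5.857e-10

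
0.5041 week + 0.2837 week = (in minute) 7941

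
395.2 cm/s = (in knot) 7.682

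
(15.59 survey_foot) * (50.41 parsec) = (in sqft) 7.956e+19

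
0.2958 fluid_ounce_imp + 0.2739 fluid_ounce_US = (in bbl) 0.0001038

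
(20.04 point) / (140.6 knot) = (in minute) 1.629e-06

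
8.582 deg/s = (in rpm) 1.43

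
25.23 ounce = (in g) 715.3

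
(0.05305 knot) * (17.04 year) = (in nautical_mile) 7919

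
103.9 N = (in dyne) 1.039e+07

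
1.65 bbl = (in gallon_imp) 57.7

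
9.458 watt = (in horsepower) 0.01268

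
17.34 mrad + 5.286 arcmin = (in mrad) 18.88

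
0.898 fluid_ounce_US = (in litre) 0.02656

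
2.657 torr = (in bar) 0.003542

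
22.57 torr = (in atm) 0.0297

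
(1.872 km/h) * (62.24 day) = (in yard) 3.058e+06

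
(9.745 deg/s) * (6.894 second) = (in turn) 0.1866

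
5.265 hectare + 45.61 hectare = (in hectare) 50.88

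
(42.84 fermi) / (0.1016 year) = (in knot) 2.599e-20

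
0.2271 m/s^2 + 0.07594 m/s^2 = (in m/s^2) 0.303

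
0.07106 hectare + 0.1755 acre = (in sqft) 1.529e+04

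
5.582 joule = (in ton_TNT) 1.334e-09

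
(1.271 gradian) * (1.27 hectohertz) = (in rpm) 24.21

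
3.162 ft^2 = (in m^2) 0.2938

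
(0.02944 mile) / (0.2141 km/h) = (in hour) 0.2213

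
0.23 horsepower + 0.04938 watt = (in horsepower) 0.2301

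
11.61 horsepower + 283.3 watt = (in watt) 8941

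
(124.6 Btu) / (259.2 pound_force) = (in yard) 124.7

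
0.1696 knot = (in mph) 0.1952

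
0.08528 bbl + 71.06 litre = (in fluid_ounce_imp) 2978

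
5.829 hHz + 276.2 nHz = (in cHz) 5.829e+04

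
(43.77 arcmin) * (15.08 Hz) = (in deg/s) 11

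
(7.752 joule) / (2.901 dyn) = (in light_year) 2.824e-11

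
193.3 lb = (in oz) 3093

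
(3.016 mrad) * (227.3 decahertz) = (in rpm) 65.46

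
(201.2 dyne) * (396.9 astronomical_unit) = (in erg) 1.195e+18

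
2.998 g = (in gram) 2.998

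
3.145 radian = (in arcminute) 1.081e+04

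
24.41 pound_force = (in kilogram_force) 11.07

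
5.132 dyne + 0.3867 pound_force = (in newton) 1.72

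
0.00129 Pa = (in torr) 9.676e-06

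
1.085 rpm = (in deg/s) 6.51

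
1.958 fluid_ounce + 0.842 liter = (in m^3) 0.0008999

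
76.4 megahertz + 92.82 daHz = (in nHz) 7.64e+16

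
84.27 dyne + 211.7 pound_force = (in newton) 941.7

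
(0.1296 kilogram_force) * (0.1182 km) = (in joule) 150.2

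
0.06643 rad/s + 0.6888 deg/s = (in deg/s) 4.495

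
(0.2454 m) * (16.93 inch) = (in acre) 2.608e-05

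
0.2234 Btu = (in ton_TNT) 5.633e-08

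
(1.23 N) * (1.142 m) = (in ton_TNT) 3.357e-10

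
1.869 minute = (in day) 0.001298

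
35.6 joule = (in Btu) 0.03374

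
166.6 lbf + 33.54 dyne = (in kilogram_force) 75.57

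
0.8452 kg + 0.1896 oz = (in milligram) 8.506e+05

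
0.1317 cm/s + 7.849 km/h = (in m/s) 2.182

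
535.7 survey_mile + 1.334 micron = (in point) 2.444e+09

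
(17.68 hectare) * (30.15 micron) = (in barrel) 33.53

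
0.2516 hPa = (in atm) 0.0002483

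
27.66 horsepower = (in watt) 2.063e+04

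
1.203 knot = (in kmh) 2.228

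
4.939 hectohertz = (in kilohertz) 0.4939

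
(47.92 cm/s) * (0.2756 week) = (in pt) 2.264e+08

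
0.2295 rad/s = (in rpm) 2.192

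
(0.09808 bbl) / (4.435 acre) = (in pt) 0.002463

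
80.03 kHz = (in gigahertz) 8.003e-05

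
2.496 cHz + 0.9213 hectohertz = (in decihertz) 921.5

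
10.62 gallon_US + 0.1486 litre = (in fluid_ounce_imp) 1420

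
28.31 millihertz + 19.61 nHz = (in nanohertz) 2.831e+07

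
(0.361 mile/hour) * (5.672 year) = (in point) 8.183e+10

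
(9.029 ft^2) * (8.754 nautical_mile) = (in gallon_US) 3.593e+06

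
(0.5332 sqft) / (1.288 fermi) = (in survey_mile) 2.39e+10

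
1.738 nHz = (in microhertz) 0.001738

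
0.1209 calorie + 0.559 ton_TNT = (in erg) 2.339e+16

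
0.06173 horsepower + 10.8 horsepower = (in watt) 8100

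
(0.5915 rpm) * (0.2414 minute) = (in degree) 51.4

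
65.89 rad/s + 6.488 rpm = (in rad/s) 66.57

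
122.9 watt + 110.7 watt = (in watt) 233.6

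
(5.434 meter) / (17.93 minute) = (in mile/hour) 0.0113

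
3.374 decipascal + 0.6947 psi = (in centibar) 4.79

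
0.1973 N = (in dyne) 1.973e+04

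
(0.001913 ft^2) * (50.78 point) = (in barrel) 2.003e-05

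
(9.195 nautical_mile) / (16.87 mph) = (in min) 37.63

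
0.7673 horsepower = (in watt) 572.2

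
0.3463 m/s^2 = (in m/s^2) 0.3463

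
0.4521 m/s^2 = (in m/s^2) 0.4521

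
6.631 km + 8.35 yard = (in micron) 6.639e+09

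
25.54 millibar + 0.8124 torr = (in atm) 0.02627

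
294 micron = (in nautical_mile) 1.587e-07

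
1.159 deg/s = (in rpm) 0.1932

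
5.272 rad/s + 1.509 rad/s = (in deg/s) 388.5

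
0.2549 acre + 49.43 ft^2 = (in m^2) 1036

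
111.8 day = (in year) 0.3063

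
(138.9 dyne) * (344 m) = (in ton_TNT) 1.142e-10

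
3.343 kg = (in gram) 3343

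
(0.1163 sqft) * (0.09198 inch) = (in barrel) 0.0001588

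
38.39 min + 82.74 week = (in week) 82.74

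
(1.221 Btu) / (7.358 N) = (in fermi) 1.751e+17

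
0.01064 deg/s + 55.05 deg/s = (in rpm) 9.177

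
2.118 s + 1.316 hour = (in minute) 79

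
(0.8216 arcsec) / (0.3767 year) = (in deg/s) 1.921e-11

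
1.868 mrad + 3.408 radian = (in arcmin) 1.172e+04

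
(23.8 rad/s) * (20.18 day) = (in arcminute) 1.427e+11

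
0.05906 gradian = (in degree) 0.05315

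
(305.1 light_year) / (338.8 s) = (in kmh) 3.067e+16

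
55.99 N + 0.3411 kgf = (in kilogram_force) 6.05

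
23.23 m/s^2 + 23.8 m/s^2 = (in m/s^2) 47.03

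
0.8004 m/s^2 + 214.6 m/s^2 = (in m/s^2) 215.4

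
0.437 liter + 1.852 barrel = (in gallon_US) 77.9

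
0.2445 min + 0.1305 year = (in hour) 1143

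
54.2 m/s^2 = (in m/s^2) 54.2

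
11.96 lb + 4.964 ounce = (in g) 5566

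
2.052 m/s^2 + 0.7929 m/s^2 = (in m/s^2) 2.845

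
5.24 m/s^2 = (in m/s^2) 5.24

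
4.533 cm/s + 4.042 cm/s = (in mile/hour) 0.1918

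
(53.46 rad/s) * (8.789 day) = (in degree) 2.326e+09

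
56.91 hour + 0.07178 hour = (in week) 0.3392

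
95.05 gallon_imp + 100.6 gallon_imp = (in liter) 889.4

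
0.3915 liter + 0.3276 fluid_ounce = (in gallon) 0.106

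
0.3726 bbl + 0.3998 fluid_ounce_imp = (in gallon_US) 15.65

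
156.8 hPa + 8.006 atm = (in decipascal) 8.269e+06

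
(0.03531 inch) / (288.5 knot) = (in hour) 1.679e-09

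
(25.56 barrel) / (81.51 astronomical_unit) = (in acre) 8.235e-17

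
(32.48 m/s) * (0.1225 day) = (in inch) 1.353e+07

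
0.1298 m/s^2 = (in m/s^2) 0.1298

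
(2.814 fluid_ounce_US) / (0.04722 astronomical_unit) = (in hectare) 1.178e-18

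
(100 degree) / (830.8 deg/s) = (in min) 0.002006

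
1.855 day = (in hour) 44.52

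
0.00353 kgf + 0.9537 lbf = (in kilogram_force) 0.4361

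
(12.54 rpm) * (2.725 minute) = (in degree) 1.23e+04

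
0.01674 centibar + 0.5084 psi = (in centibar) 3.522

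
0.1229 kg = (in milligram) 1.229e+05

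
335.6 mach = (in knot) 2.221e+05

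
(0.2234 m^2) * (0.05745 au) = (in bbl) 1.208e+10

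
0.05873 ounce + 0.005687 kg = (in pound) 0.01621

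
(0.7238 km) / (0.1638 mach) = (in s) 12.98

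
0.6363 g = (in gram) 0.6363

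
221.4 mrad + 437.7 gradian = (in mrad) 7097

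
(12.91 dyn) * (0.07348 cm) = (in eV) 5.921e+11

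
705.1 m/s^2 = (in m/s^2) 705.1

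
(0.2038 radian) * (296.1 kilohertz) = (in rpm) 5.763e+05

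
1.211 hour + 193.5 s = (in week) 0.007528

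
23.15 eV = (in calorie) 8.865e-19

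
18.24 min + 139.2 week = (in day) 974.4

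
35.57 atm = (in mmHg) 2.703e+04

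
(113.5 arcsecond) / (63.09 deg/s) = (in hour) 1.388e-07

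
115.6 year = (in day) 4.219e+04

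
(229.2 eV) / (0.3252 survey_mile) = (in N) 7.017e-20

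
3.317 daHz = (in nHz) 3.317e+10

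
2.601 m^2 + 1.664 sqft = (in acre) 0.0006809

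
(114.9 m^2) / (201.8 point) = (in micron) 1.614e+09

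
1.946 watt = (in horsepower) 0.00261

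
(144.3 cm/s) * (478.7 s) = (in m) 690.8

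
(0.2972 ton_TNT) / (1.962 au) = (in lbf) 0.0009524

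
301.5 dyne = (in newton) 0.003015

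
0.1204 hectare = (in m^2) 1204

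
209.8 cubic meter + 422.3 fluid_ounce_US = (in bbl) 1320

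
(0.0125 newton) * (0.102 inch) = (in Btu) 3.07e-08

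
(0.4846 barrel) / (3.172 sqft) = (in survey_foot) 0.8578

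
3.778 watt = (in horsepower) 0.005066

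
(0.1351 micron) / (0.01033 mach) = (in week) 6.351e-14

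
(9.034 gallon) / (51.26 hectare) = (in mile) 4.145e-11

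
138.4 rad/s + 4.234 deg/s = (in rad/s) 138.5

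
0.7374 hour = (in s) 2655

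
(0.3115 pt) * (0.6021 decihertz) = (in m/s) 6.616e-06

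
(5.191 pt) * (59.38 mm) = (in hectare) 1.087e-08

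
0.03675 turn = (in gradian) 14.7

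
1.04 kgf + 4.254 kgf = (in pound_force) 11.67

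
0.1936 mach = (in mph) 147.5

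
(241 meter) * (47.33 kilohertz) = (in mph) 2.552e+07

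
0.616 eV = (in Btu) 9.354e-23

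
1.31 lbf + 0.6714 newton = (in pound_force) 1.461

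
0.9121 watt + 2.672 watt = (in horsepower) 0.004806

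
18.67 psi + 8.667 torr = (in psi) 18.84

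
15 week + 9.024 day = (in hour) 2737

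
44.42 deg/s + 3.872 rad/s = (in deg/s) 266.3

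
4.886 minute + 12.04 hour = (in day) 0.5051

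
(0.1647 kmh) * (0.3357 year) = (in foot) 1.589e+06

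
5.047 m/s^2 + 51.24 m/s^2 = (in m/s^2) 56.29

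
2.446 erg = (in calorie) 5.846e-08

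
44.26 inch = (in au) 7.515e-12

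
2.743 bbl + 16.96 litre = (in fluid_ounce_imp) 1.595e+04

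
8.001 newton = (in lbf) 1.799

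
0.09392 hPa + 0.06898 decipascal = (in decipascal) 93.99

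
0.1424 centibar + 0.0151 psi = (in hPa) 2.465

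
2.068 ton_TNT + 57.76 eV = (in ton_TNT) 2.068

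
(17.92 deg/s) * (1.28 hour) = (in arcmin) 4.955e+06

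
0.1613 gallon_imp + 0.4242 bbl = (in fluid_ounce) 2305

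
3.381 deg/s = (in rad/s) 0.05901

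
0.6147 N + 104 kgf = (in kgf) 104.1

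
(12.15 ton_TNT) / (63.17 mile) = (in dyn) 5e+10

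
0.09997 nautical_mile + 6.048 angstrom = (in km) 0.1851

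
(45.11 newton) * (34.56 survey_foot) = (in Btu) 0.4504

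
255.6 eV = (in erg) 4.095e-10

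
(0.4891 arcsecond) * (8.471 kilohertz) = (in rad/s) 0.02009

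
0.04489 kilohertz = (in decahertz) 4.489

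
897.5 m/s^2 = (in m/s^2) 897.5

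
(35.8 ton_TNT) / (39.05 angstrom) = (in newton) 3.836e+19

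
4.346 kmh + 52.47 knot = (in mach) 0.08282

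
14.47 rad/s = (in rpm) 138.2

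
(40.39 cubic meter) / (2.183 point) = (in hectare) 5.245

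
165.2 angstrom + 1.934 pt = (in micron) 682.3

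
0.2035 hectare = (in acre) 0.5029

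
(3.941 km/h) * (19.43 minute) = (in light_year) 1.349e-13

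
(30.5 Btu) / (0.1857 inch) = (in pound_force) 1.534e+06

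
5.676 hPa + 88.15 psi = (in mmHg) 4563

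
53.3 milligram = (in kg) 5.33e-05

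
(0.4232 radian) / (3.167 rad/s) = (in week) 2.209e-07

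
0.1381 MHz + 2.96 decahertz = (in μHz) 1.381e+11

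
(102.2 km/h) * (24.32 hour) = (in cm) 2.486e+08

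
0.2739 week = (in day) 1.917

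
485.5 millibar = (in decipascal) 4.855e+05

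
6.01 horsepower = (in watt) 4482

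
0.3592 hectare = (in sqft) 3.866e+04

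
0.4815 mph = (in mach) 0.0006322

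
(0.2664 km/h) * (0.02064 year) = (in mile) 29.93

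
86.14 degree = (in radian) 1.503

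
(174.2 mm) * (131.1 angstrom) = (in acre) 5.643e-13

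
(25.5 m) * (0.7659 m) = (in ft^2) 210.2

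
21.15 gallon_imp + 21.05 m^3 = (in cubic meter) 21.15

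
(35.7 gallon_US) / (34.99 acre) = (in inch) 3.757e-05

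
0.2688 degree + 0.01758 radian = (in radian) 0.02227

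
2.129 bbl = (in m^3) 0.3385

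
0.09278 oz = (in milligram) 2630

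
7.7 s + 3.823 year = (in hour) 3.349e+04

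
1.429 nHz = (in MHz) 1.429e-15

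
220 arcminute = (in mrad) 64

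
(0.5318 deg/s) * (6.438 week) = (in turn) 5752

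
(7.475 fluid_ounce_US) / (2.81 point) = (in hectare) 2.23e-05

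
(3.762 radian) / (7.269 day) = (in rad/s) 5.99e-06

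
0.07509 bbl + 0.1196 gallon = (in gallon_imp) 2.726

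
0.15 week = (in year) 0.002877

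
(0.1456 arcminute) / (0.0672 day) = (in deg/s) 4.18e-07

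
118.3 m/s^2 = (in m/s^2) 118.3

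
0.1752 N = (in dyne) 1.752e+04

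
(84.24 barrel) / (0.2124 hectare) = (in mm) 6.306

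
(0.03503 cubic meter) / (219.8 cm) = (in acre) 3.938e-06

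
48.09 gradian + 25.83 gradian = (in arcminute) 3992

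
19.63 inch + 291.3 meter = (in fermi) 2.918e+17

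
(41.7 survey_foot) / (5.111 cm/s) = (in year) 7.886e-06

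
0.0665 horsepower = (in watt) 49.59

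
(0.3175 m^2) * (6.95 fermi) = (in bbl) 1.388e-14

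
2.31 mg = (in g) 0.00231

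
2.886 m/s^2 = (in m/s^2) 2.886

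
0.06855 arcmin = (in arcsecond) 4.113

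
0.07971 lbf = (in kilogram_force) 0.03616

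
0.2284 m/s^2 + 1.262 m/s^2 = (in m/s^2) 1.49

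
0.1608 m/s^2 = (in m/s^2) 0.1608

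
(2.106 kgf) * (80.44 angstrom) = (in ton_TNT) 3.971e-17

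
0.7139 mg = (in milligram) 0.7139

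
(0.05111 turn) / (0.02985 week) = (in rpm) 0.0001699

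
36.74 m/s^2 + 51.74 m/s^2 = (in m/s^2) 88.48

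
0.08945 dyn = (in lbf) 2.011e-07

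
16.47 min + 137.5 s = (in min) 18.76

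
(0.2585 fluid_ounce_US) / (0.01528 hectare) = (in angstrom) 500.3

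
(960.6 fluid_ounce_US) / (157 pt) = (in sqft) 5.521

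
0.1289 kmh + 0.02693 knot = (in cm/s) 4.966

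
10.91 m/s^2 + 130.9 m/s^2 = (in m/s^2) 141.8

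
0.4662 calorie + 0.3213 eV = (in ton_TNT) 4.662e-10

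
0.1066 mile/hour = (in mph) 0.1066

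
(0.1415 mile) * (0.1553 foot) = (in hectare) 0.001078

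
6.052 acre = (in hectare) 2.449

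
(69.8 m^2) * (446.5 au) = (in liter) 4.662e+18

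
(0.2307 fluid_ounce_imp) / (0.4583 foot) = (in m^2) 4.692e-05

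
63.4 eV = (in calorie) 2.428e-18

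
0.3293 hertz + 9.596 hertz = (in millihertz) 9925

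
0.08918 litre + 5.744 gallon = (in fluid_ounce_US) 738.2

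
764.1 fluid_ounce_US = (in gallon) 5.97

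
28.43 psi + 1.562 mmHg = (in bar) 1.962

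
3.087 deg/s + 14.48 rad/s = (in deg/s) 832.7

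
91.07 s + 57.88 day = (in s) 5.001e+06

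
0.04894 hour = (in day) 0.002039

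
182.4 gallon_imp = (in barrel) 5.216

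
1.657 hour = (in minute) 99.42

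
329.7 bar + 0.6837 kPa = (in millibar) 3.297e+05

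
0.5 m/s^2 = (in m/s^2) 0.5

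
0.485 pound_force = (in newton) 2.157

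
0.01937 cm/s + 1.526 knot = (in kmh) 2.827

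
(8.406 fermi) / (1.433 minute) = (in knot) 1.9e-16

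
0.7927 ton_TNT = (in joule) 3.317e+09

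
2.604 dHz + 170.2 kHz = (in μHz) 1.702e+11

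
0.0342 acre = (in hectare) 0.01384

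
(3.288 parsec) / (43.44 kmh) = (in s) 8.408e+15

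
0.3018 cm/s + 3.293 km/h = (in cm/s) 91.77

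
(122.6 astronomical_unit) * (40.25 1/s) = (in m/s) 7.382e+14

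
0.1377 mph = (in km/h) 0.2216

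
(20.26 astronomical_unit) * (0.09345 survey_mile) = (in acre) 1.126e+11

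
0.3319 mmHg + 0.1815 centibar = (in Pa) 225.7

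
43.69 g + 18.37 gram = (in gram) 62.06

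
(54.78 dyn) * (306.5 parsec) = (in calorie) 1.238e+15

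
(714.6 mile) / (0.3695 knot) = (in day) 70.02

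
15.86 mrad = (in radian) 0.01586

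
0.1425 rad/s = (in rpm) 1.361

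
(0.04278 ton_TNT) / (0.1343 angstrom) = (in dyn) 1.333e+24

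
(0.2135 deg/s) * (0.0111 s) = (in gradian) 0.002633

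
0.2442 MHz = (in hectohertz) 2442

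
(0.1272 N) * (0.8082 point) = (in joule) 3.627e-05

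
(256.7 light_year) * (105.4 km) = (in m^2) 2.56e+23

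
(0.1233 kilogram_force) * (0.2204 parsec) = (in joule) 8.223e+15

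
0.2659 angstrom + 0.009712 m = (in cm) 0.9712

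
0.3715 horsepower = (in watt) 277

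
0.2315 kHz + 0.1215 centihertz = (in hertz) 231.5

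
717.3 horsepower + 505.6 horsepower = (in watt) 9.119e+05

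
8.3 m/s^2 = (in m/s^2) 8.3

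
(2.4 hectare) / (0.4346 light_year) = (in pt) 1.655e-08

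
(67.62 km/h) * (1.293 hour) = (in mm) 8.743e+07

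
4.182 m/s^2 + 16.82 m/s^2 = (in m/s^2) 21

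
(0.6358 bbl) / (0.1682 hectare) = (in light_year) 6.352e-21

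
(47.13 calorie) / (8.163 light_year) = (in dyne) 2.553e-10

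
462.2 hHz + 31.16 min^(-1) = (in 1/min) 2.773e+06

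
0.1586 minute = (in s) 9.516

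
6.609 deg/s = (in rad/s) 0.1153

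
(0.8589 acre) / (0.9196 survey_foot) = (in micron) 1.24e+10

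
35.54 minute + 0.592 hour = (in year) 0.0001352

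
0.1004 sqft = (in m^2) 0.009327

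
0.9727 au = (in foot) 4.774e+11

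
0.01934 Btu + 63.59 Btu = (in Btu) 63.61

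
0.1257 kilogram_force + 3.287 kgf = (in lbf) 7.524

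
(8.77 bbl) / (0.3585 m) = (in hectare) 0.0003889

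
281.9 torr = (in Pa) 3.758e+04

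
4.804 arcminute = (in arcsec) 288.2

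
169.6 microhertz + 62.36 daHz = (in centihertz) 6.236e+04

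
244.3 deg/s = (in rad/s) 4.264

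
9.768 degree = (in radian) 0.1705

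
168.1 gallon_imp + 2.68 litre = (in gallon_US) 202.6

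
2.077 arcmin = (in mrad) 0.6042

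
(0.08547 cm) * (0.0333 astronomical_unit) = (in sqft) 4.583e+07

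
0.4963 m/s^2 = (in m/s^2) 0.4963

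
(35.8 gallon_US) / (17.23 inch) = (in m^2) 0.3097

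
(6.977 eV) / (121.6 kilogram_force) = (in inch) 3.691e-20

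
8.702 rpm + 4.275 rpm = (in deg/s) 77.86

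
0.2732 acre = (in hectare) 0.1106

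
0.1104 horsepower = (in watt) 82.33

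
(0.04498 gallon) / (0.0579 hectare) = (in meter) 2.941e-07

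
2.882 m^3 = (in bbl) 18.13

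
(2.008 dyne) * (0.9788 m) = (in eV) 1.227e+14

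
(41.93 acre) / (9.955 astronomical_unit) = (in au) 7.616e-19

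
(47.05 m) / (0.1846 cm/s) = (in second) 2.549e+04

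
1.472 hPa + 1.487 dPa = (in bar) 0.001473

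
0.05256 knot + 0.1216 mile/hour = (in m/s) 0.0814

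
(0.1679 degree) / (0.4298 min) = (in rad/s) 0.0001136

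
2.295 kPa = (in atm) 0.02265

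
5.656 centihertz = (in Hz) 0.05656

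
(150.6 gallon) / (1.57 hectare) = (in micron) 36.31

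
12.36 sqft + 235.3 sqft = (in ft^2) 247.7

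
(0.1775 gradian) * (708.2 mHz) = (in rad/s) 0.001975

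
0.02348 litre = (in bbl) 0.0001477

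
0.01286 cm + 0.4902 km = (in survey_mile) 0.3046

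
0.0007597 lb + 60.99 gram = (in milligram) 6.133e+04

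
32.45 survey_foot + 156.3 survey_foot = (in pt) 1.631e+05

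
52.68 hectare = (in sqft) 5.67e+06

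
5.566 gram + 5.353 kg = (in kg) 5.359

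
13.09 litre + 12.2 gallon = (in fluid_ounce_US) 2004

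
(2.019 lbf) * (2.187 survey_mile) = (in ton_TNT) 7.555e-06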